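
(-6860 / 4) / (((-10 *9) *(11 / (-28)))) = -4802 / 99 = -48.51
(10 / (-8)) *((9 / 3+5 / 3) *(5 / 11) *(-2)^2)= -350 / 33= -10.61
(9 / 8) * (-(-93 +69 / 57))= 1962 / 19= 103.26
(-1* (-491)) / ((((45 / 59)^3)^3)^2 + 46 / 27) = 994904661816814907774202359535459297 / 3467644112546532003213342528233041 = 286.91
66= 66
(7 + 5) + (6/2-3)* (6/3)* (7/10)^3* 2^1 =12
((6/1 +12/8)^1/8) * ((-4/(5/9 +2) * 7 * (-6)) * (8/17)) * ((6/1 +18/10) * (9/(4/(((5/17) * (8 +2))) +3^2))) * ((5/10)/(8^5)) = 710775/237027328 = 0.00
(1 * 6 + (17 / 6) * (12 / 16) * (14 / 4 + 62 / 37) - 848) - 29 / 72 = -4429723 / 5328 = -831.40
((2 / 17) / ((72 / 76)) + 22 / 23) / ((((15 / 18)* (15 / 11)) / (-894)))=-24932468 / 29325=-850.21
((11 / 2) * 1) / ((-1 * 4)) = -11 / 8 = -1.38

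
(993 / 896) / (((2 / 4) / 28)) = 993 / 16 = 62.06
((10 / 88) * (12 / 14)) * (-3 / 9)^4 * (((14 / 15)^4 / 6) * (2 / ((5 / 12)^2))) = 43904 / 25059375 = 0.00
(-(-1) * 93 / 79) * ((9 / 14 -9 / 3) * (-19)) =58311 / 1106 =52.72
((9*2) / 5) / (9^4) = 2 / 3645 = 0.00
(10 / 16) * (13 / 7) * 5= 325 / 56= 5.80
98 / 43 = 2.28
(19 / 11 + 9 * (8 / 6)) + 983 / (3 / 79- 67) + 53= 3028633 / 58190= 52.05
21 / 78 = 7 / 26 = 0.27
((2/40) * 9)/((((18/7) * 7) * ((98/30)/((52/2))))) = 39/196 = 0.20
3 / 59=0.05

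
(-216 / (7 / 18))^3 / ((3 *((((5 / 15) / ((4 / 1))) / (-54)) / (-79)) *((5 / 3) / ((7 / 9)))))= -334301524033536 / 245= -1364496016463.41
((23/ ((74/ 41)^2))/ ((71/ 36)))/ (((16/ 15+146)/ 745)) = 3888531225/ 214420994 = 18.14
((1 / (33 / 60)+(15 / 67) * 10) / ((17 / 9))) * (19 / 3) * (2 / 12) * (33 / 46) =3705 / 2278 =1.63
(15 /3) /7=5 /7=0.71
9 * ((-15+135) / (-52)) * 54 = -14580 / 13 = -1121.54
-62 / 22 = -31 / 11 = -2.82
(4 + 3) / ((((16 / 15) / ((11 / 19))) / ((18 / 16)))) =10395 / 2432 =4.27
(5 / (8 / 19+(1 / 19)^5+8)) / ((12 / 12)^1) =12380495 / 20851361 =0.59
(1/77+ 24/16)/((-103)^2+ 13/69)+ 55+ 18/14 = 6345286789/112733236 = 56.29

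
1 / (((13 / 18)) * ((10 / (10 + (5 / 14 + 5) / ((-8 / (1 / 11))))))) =22041 / 16016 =1.38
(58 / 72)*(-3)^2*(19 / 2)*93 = 51243 / 8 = 6405.38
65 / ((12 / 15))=325 / 4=81.25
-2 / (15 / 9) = -1.20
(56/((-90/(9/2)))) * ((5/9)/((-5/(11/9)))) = 154/405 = 0.38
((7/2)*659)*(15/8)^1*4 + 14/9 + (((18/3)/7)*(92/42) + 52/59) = 1800833737/104076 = 17303.06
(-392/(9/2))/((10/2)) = -784/45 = -17.42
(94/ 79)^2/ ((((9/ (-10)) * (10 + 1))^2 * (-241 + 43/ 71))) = -15683900/ 261004030947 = -0.00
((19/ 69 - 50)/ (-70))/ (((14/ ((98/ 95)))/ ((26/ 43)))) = 44603/ 1409325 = 0.03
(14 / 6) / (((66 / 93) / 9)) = 651 / 22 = 29.59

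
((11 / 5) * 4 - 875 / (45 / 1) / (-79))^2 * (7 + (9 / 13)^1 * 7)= 159266997274 / 164294325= 969.40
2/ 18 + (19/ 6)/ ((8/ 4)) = 1.69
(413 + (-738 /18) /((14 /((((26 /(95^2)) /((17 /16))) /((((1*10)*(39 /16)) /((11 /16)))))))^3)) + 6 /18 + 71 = 2024886349519713024794023 /4180770164183853515625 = 484.33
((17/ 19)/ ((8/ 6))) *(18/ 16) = 459/ 608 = 0.75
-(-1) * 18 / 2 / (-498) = -3 / 166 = -0.02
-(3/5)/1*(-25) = 15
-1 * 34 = -34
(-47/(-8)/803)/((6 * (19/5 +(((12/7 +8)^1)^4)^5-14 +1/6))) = 18751182579938820235/861202022576130231437462962678867310321096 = 0.00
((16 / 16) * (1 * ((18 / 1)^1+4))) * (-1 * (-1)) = 22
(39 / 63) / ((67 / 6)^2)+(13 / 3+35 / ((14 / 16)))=4179727 / 94269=44.34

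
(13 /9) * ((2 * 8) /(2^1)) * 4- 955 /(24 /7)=-16727 /72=-232.32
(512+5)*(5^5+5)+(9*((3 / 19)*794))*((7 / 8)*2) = 61567013 / 38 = 1620184.55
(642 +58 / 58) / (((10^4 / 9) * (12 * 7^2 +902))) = 5787 / 14900000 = 0.00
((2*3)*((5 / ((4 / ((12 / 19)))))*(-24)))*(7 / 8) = -1890 / 19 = -99.47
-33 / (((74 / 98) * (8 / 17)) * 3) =-9163 / 296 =-30.96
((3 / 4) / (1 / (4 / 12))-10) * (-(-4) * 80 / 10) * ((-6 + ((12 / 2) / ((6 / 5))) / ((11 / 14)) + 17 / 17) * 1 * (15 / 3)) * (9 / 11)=-210600 / 121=-1740.50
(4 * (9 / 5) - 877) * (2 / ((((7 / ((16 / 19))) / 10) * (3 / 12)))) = -1113344 / 133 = -8371.01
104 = 104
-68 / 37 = -1.84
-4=-4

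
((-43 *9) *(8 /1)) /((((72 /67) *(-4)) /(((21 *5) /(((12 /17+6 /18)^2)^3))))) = 5322965041241505 /88657444516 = 60039.68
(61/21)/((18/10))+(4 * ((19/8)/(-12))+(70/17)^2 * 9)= 67038427/436968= 153.42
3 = 3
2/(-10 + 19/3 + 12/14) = -42/59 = -0.71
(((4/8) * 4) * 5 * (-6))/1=-60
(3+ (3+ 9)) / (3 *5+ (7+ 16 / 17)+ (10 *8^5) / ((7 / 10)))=357 / 11141666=0.00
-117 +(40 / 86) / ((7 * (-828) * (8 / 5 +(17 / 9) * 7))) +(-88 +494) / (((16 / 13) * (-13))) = -5259493299 / 36941128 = -142.38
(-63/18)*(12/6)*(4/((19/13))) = -19.16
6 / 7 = 0.86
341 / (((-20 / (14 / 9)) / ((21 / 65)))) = -16709 / 1950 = -8.57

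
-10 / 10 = -1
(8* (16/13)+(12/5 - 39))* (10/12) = -1739/78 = -22.29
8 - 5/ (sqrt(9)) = 6.33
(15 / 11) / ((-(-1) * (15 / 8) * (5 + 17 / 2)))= 0.05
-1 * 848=-848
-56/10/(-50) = 14/125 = 0.11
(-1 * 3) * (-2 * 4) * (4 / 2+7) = 216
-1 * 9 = -9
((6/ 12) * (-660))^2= 108900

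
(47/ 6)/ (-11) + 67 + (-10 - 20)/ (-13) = 58855/ 858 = 68.60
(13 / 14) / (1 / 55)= 51.07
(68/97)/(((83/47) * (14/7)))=1598/8051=0.20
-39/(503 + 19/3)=-117/1528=-0.08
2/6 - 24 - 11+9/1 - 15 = -122/3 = -40.67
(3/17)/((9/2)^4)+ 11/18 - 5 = -326317/74358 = -4.39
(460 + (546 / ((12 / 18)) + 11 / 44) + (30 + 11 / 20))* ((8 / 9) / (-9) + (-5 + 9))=689828 / 135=5109.84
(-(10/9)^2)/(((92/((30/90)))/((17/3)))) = -425/16767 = -0.03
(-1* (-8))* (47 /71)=376 /71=5.30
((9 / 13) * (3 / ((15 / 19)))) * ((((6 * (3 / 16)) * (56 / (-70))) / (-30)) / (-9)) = -57 / 6500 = -0.01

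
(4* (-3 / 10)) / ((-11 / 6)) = 0.65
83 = 83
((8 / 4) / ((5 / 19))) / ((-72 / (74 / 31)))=-0.25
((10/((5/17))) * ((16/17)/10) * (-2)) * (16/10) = -256/25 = -10.24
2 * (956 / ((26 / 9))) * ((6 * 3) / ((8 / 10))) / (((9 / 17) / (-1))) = -365670 / 13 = -28128.46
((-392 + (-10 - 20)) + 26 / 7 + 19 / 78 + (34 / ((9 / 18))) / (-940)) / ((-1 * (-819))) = -53648267 / 105085890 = -0.51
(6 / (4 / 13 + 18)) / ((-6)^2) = 13 / 1428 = 0.01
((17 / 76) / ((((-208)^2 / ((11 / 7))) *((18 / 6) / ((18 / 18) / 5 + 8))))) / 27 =7667 / 9321661440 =0.00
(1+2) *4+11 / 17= 215 / 17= 12.65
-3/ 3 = -1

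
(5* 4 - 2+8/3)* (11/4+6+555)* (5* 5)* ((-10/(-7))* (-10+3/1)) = -8738125/3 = -2912708.33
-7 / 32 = -0.22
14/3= 4.67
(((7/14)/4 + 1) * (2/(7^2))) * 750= 3375/98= 34.44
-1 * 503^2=-253009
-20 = -20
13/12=1.08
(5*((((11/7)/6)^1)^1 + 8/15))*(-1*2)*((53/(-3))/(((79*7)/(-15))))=-44255/11613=-3.81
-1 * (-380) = 380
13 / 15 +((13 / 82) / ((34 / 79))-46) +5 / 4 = -43.51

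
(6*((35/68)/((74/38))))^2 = 2.51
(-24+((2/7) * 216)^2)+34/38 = 3524345/931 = 3785.55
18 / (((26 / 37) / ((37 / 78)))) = 4107 / 338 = 12.15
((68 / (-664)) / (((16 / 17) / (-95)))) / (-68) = -1615 / 10624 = -0.15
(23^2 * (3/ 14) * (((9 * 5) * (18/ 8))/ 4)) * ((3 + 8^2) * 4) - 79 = 43058821/ 56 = 768907.52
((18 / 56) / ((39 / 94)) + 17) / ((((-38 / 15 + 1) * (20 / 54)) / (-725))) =189975375 / 8372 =22691.76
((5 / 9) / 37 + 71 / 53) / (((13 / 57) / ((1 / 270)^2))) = 113563 / 1393829775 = 0.00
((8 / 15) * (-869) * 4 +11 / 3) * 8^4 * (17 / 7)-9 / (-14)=-184047317 / 10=-18404731.70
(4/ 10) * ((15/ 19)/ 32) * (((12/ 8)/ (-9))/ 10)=-0.00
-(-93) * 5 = 465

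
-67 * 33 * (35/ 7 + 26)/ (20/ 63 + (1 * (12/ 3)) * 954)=-4318083/ 240428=-17.96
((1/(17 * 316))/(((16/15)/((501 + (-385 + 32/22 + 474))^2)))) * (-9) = -1428571215/2600048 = -549.44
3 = 3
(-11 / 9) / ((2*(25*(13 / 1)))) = -11 / 5850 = -0.00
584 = 584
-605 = -605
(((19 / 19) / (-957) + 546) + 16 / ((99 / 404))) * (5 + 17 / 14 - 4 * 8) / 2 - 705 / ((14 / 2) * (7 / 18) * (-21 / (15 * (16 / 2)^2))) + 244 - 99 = 16160852849 / 3939012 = 4102.77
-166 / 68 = -83 / 34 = -2.44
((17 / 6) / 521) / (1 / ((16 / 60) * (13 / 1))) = 442 / 23445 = 0.02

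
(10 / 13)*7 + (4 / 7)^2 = 3638 / 637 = 5.71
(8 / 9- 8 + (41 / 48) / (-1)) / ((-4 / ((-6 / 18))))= -0.66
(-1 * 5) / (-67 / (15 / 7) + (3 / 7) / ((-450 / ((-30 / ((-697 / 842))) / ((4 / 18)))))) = 365925 / 2299618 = 0.16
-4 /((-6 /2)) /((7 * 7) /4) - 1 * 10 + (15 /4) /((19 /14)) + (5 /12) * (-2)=-7412 /931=-7.96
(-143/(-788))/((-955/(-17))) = 2431/752540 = 0.00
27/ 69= 9/ 23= 0.39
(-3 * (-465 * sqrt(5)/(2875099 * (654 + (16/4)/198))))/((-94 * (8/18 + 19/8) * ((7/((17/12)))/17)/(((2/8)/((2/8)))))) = -119737035 * sqrt(5)/12432861551642924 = -0.00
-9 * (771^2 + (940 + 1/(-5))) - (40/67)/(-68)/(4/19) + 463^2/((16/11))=-474830736659/91120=-5211048.47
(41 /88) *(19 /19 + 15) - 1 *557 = -6045 /11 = -549.55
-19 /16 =-1.19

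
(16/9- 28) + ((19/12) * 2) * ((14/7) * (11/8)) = -1261/72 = -17.51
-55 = -55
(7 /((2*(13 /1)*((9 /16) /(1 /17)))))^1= 56 /1989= 0.03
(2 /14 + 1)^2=1.31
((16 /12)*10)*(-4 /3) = -160 /9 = -17.78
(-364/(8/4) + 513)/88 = 331/88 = 3.76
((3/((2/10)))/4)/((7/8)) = 30/7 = 4.29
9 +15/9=32/3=10.67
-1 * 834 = -834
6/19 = 0.32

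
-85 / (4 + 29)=-85 / 33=-2.58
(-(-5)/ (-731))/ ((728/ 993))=-4965/ 532168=-0.01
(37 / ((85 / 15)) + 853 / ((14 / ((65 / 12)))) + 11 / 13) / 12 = 12527185 / 445536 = 28.12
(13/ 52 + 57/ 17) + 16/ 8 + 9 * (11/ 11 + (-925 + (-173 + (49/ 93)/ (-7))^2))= 17074454861/ 65348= 261285.04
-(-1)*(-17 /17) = -1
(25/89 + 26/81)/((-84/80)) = -86780/151389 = -0.57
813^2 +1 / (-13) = 8592596 / 13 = 660968.92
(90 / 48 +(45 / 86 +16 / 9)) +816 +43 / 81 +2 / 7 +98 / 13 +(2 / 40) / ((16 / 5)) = 16807063153 / 20284992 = 828.55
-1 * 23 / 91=-23 / 91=-0.25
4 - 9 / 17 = 3.47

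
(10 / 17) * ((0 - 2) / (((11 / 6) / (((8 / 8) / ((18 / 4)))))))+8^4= 2297776 / 561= 4095.86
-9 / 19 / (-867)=3 / 5491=0.00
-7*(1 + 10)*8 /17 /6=-308 /51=-6.04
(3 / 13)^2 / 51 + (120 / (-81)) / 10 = -11411 / 77571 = -0.15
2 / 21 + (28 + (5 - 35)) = -40 / 21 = -1.90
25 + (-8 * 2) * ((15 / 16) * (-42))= 655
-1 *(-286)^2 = -81796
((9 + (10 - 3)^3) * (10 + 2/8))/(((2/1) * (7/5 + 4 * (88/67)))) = 604340/2229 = 271.13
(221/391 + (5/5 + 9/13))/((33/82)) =5.61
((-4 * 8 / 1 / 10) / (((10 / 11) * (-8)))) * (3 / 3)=11 / 25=0.44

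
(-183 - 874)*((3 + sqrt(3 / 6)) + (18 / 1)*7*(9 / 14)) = -89535.41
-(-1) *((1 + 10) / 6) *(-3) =-11 / 2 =-5.50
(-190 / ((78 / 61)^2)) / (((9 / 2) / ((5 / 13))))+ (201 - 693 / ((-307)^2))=3204520052417 / 16772269293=191.06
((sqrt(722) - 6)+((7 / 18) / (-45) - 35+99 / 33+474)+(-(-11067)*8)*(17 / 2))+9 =19*sqrt(2)+609930803 / 810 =753027.86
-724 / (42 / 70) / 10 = -362 / 3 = -120.67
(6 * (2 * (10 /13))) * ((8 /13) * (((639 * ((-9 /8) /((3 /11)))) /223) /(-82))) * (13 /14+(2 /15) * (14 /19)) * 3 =518360634 /205507211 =2.52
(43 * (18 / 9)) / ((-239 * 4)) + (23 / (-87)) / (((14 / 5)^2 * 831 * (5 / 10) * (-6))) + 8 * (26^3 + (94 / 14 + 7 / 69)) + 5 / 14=32870217379699163 / 233680966092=140662.79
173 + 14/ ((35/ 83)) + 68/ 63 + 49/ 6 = 135731/ 630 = 215.45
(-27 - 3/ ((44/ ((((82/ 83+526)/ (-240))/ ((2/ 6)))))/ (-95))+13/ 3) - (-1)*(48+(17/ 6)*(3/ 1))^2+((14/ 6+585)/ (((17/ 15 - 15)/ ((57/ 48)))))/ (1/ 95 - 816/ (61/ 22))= 24305587133087935/ 7772599046784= 3127.09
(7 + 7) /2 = 7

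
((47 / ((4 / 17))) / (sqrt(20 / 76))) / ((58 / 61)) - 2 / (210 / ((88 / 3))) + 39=12197 / 315 + 48739 * sqrt(95) / 1160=448.25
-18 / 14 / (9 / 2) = -2 / 7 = -0.29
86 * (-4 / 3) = -344 / 3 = -114.67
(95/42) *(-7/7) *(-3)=95/14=6.79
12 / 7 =1.71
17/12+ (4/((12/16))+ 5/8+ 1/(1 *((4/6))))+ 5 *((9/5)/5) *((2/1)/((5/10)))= 643/40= 16.08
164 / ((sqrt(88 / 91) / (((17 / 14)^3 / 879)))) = 201433 * sqrt(2002) / 26531736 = 0.34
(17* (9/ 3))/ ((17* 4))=3/ 4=0.75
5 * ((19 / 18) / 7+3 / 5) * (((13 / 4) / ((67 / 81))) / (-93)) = -18447 / 116312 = -0.16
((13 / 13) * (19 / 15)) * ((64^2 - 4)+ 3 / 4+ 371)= 67849 / 12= 5654.08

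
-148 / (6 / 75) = -1850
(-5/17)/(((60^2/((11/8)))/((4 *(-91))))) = 1001/24480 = 0.04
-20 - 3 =-23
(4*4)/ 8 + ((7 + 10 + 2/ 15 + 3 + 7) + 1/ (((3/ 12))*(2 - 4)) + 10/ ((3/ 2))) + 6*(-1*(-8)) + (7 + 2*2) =464/ 5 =92.80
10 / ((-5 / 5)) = -10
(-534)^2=285156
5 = 5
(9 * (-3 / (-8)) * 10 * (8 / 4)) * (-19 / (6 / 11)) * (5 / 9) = -5225 / 4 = -1306.25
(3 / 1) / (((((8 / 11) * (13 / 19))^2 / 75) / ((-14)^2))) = 481583025 / 2704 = 178100.23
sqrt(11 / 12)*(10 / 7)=5*sqrt(33) / 21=1.37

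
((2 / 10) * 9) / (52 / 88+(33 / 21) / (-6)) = 2079 / 380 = 5.47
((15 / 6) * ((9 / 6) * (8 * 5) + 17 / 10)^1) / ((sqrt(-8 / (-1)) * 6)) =617 * sqrt(2) / 96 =9.09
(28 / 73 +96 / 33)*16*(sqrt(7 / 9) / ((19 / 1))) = 42304*sqrt(7) / 45771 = 2.45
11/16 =0.69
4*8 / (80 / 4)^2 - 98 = -2448 / 25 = -97.92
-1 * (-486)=486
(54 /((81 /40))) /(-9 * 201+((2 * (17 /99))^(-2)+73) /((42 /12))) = -64736 /4335015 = -0.01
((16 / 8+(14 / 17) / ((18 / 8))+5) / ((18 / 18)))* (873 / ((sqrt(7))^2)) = 15617 / 17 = 918.65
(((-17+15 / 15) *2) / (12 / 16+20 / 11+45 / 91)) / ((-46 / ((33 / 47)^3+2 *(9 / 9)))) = 15604901312 / 29283173327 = 0.53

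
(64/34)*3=96/17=5.65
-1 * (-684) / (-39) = -228 / 13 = -17.54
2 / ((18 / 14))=14 / 9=1.56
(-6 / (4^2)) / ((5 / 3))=-9 / 40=-0.22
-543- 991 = -1534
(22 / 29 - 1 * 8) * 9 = -1890 / 29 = -65.17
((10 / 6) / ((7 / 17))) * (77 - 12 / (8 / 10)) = 5270 / 21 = 250.95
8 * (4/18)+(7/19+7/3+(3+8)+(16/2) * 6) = 10855/171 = 63.48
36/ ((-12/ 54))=-162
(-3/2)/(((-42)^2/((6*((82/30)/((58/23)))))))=-943/170520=-0.01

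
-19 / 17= -1.12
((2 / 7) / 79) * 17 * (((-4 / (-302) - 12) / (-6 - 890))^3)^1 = 12600699625 / 85597290853695488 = 0.00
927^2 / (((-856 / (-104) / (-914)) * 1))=-10210547178 / 107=-95425674.56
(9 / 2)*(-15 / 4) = -135 / 8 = -16.88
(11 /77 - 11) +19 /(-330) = -25213 /2310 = -10.91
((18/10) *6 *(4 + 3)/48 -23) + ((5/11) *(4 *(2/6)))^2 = -917273/43560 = -21.06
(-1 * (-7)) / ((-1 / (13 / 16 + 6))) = -763 / 16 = -47.69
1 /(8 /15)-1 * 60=-465 /8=-58.12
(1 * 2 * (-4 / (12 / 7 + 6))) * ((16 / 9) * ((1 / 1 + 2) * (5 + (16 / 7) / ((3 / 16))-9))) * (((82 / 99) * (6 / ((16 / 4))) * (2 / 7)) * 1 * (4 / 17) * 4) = -14442496 / 954261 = -15.13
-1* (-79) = 79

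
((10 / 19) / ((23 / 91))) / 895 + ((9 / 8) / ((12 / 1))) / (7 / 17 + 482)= 0.00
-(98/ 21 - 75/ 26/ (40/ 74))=209/ 312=0.67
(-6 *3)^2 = 324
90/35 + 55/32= 961/224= 4.29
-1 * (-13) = 13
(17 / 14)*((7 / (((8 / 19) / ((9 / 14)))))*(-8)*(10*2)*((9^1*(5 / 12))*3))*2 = -654075 / 14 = -46719.64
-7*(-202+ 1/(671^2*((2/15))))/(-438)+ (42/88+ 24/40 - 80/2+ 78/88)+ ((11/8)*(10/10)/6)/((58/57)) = -18776245541089/457516894560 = -41.04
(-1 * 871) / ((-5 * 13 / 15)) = 201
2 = 2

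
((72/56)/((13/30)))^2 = 72900/8281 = 8.80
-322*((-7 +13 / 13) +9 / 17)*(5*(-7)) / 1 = -1048110 / 17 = -61653.53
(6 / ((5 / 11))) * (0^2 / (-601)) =0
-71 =-71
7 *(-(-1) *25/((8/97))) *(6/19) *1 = 50925/76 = 670.07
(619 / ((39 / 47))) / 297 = 29093 / 11583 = 2.51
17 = 17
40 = 40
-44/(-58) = 22/29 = 0.76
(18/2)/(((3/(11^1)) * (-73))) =-33/73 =-0.45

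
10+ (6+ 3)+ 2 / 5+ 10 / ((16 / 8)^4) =801 / 40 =20.02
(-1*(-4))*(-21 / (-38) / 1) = 42 / 19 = 2.21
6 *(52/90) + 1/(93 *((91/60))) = 146992/42315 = 3.47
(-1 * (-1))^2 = 1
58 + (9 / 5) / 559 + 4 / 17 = 2767203 / 47515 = 58.24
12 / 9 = 4 / 3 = 1.33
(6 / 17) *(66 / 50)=198 / 425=0.47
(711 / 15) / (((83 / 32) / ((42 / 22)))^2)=107025408 / 4167845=25.68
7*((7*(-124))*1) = -6076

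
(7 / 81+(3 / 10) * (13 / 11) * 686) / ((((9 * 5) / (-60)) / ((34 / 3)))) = -147413392 / 40095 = -3676.60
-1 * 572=-572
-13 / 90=-0.14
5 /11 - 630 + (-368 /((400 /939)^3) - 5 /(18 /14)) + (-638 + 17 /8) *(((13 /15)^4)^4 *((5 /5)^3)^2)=-100963605094378153537970159 /18496637929687500000000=-5458.48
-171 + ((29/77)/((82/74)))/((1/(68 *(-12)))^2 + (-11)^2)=-43493990124231/254354997589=-171.00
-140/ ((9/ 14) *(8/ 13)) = -3185/ 9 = -353.89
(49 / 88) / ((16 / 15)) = 735 / 1408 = 0.52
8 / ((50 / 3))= 12 / 25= 0.48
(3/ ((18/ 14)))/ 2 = 7/ 6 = 1.17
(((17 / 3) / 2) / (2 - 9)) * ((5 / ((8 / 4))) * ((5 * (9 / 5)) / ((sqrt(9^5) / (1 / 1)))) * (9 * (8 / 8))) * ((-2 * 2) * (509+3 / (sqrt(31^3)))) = 85 * sqrt(31) / 20181+43265 / 63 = 686.77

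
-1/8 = -0.12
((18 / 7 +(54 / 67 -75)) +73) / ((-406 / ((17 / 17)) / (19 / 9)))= -6137 / 856863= -0.01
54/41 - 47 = -1873/41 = -45.68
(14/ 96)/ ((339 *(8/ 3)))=7/ 43392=0.00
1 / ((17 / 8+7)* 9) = 0.01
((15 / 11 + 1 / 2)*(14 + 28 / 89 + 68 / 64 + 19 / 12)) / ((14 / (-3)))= -2970655 / 438592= -6.77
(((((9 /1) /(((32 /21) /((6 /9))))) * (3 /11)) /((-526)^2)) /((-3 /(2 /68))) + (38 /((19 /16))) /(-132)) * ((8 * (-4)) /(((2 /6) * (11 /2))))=4.23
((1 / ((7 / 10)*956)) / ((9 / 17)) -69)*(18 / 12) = -2077781 / 20076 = -103.50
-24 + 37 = 13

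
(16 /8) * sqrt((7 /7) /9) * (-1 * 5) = -10 /3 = -3.33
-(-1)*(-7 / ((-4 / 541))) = 3787 / 4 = 946.75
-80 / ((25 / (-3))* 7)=48 / 35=1.37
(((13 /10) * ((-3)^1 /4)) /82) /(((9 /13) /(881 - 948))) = 11323 /9840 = 1.15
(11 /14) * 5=55 /14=3.93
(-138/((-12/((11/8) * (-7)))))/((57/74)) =-65527/456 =-143.70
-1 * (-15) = 15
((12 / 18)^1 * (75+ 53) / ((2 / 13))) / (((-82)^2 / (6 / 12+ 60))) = 25168 / 5043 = 4.99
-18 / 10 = -9 / 5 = -1.80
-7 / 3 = -2.33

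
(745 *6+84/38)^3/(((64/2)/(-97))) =-271136805156.14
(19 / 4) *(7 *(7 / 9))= 931 / 36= 25.86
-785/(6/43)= -33755/6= -5625.83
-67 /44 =-1.52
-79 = -79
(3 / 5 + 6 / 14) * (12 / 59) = 432 / 2065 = 0.21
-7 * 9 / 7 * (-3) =27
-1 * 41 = -41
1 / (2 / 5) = 5 / 2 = 2.50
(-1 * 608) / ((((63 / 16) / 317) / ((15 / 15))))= -3083776 / 63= -48948.83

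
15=15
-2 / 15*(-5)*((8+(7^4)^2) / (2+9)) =3843206 / 11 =349382.36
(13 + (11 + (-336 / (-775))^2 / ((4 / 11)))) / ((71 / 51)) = 750998664 / 42644375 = 17.61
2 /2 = 1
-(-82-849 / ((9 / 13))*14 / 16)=1155.04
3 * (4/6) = 2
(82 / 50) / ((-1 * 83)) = -0.02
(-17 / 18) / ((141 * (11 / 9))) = -17 / 3102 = -0.01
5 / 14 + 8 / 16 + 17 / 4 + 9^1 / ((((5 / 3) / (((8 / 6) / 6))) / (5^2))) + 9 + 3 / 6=1249 / 28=44.61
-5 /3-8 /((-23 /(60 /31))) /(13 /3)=-1.51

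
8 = 8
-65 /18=-3.61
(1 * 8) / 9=8 / 9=0.89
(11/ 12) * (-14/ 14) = -11/ 12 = -0.92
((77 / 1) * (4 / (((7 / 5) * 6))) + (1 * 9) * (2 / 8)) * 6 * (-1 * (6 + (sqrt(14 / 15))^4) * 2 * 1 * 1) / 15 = -721982 / 3375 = -213.92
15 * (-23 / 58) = -345 / 58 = -5.95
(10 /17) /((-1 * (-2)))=5 /17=0.29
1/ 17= 0.06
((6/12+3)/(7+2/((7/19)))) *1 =49/174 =0.28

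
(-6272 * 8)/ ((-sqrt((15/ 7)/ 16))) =200704 * sqrt(105)/ 15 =137106.93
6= 6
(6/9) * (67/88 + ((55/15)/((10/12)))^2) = 44267/3300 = 13.41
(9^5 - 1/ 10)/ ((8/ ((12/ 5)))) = 1771467/ 100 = 17714.67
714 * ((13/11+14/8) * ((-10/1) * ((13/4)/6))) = -997815/88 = -11338.81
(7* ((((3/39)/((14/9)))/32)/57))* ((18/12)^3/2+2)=177/252928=0.00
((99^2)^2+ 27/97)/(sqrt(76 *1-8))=4658890662 *sqrt(17)/1649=11648937.72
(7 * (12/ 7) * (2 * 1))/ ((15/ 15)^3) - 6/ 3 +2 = 24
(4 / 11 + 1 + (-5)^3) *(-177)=240720 / 11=21883.64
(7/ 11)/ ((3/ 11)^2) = 77/ 9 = 8.56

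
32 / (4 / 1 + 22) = 16 / 13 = 1.23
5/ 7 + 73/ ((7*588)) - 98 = -400355/ 4116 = -97.27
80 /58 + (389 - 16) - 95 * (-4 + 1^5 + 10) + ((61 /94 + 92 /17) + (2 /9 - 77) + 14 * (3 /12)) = -74623130 /208539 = -357.84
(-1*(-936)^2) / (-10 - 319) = 876096 / 329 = 2662.91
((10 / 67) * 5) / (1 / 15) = 750 / 67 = 11.19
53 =53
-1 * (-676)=676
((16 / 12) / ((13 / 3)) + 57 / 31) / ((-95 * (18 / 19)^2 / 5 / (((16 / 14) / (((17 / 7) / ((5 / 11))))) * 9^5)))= -119811150 / 75361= -1589.83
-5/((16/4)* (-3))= 5/12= 0.42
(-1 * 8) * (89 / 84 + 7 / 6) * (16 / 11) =-544 / 21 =-25.90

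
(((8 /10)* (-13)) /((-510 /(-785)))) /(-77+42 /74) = 75517 /360570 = 0.21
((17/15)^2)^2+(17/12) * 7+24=7202209/202500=35.57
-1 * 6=-6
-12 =-12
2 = 2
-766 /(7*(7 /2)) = -31.27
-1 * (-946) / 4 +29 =531 / 2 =265.50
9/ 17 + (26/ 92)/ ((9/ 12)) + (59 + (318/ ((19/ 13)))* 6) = 30430222/ 22287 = 1365.38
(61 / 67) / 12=0.08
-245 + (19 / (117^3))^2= -628465229433044 / 2565164201769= -245.00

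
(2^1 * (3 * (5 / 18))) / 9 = 5 / 27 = 0.19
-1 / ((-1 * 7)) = 1 / 7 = 0.14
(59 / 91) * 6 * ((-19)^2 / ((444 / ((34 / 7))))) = 362083 / 23569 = 15.36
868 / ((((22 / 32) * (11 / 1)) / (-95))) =-1319360 / 121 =-10903.80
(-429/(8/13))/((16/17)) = -94809/128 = -740.70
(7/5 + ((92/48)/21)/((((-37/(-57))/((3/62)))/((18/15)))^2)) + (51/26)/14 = 9223501597/5986020950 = 1.54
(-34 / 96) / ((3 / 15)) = -85 / 48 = -1.77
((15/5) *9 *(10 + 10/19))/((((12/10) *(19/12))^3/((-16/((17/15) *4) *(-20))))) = 6480000000/2215457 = 2924.90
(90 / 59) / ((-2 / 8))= -6.10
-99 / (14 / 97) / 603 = -1067 / 938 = -1.14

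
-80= -80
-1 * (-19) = 19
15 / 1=15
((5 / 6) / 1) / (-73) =-5 / 438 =-0.01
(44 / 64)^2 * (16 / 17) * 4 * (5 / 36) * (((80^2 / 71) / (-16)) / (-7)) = 15125 / 76041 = 0.20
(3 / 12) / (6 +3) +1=1.03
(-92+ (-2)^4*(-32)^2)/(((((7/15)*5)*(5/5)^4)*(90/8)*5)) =65168/525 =124.13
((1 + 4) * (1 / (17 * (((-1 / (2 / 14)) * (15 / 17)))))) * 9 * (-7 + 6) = 3 / 7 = 0.43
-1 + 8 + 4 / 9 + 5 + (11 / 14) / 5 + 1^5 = 8569 / 630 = 13.60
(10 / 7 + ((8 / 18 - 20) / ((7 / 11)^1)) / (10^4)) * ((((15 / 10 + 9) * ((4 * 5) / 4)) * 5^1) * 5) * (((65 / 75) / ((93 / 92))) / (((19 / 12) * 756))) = 1.34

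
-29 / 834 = -0.03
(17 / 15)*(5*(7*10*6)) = 2380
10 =10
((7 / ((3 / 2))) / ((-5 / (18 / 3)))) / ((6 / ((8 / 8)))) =-14 / 15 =-0.93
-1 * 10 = -10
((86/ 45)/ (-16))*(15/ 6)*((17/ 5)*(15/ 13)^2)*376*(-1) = 171785/ 338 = 508.24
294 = 294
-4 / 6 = -2 / 3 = -0.67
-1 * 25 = -25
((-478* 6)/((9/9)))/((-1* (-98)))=-1434/49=-29.27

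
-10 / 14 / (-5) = 1 / 7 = 0.14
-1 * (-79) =79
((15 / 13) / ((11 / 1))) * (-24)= -360 / 143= -2.52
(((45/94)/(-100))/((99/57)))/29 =-57/599720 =-0.00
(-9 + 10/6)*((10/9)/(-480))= 11/648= 0.02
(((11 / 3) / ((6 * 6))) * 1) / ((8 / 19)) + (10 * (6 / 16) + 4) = 6905 / 864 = 7.99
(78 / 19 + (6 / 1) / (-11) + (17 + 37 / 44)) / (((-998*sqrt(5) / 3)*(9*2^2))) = -17891*sqrt(5) / 50059680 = -0.00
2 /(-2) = -1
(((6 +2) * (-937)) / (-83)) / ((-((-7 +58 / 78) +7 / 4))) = 1169376 / 58349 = 20.04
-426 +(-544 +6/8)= -3877/4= -969.25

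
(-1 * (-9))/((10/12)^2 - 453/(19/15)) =-6156/244145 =-0.03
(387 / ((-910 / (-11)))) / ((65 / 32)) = 68112 / 29575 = 2.30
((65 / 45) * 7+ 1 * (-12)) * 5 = -85 / 9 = -9.44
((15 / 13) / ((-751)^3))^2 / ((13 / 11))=2475 / 394157394942453326197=0.00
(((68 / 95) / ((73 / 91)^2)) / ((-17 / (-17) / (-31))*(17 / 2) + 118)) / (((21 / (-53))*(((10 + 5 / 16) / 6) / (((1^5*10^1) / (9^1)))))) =-0.02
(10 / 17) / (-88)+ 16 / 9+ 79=543751 / 6732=80.77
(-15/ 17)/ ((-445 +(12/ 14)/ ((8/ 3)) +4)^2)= -3920/ 862755219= -0.00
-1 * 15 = -15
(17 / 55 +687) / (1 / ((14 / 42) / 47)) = 37802 / 7755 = 4.87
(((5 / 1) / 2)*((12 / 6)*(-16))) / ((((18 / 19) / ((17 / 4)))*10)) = -323 / 9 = -35.89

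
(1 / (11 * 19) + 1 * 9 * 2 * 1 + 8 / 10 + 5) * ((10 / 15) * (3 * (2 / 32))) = 6219 / 2090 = 2.98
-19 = -19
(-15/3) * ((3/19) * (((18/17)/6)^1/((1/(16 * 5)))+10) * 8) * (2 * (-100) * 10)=98400000/323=304643.96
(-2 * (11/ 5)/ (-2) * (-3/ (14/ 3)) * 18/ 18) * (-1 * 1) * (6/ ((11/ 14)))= 54/ 5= 10.80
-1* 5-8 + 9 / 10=-12.10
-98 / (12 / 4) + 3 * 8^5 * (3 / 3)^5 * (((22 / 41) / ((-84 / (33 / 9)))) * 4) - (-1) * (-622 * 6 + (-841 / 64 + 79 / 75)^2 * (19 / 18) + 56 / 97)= -148011015770768299 / 11545390080000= -12819.92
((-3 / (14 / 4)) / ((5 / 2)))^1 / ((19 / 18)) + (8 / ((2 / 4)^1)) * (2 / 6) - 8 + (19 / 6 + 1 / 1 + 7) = 8.18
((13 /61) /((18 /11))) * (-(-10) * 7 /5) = 1001 /549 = 1.82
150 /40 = 15 /4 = 3.75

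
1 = 1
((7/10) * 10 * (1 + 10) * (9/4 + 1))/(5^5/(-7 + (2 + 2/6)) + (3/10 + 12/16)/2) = -70070/187353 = -0.37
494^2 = 244036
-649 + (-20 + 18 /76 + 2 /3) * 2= -39170 /57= -687.19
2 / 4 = 1 / 2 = 0.50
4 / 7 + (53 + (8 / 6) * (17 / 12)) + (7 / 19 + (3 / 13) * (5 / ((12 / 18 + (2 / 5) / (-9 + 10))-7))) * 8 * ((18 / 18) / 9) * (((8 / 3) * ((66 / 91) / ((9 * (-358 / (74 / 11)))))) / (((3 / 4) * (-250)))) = 55.46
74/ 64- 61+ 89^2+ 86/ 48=754843/ 96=7862.95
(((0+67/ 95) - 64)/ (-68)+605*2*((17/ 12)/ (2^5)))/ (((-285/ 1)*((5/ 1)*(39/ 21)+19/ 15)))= -118292293/ 6527804160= -0.02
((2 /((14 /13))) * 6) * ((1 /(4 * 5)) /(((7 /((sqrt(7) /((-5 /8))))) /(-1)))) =156 * sqrt(7) /1225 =0.34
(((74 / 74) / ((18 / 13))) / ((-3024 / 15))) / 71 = -65 / 1288224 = -0.00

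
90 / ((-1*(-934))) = 45 / 467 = 0.10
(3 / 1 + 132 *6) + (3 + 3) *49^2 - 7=15194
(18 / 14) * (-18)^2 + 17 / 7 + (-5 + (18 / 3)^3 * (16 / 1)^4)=14156190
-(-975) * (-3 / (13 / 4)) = -900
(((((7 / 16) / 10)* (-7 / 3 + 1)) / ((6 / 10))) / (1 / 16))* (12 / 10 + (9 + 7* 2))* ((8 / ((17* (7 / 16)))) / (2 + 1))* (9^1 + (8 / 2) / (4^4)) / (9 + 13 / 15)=-69817 / 5661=-12.33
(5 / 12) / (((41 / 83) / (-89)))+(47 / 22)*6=-336913 / 5412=-62.25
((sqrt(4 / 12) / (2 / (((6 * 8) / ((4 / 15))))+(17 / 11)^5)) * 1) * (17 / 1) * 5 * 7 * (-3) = -8624281050 * sqrt(3) / 127948181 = -116.75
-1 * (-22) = 22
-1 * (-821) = 821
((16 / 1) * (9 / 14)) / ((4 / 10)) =180 / 7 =25.71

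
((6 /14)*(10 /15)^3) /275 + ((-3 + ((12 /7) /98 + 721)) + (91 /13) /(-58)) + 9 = 35790713111 /49237650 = 726.90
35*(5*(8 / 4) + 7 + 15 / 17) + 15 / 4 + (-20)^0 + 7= 43359 / 68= 637.63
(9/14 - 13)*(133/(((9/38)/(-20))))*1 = 1249060/9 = 138784.44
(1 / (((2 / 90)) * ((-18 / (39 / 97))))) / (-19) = 0.05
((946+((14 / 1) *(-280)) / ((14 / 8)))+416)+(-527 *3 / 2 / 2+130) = -4573 / 4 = -1143.25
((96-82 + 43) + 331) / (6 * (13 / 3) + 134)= 97 / 40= 2.42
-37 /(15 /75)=-185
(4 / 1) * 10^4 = 40000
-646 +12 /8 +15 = -1259 /2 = -629.50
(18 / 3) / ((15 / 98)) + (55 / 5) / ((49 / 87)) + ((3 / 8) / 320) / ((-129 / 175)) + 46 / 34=5509314193 / 91696640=60.08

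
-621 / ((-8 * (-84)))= -207 / 224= -0.92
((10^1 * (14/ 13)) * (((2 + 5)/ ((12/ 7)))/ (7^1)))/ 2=245/ 78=3.14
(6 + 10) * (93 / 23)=1488 / 23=64.70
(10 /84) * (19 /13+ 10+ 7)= 200 /91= 2.20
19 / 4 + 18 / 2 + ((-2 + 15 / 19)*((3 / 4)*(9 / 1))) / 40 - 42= -86501 / 3040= -28.45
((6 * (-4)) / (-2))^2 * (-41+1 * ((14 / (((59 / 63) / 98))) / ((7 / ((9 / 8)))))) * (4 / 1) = 6608160 / 59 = 112002.71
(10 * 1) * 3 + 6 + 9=45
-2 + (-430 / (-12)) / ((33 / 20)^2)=36466 / 3267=11.16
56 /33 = 1.70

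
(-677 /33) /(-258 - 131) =677 /12837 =0.05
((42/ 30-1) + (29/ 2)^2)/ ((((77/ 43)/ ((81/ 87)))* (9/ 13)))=642291/ 4060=158.20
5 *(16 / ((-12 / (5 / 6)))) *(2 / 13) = -100 / 117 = -0.85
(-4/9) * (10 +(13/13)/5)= -68/15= -4.53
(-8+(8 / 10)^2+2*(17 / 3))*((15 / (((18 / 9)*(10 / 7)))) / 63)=149 / 450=0.33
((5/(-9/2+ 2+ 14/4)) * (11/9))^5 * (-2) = -1006568750/59049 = -17046.33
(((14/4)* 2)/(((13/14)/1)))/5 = 98/65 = 1.51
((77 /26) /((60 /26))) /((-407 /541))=-3787 /2220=-1.71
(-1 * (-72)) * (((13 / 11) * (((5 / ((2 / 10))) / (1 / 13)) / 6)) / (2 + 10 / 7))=29575 / 22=1344.32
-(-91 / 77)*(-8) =-104 / 11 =-9.45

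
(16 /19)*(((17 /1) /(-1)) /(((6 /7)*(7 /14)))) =-33.40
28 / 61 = 0.46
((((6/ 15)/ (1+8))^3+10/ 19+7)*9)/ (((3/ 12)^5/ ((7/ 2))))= 46703200768/ 192375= 242771.67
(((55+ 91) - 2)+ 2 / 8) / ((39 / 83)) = 47891 / 156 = 306.99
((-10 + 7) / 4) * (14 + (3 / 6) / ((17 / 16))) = -369 / 34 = -10.85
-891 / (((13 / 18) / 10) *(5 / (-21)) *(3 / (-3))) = -673596 / 13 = -51815.08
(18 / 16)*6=27 / 4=6.75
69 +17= 86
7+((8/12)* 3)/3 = 23/3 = 7.67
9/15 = 3/5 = 0.60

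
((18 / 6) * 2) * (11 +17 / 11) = 828 / 11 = 75.27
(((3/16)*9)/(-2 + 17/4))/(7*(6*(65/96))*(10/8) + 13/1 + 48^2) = 0.00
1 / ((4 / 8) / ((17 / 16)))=17 / 8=2.12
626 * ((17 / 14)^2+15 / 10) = 182479 / 98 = 1862.03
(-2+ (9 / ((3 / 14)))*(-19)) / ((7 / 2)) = -228.57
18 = 18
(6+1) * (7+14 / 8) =61.25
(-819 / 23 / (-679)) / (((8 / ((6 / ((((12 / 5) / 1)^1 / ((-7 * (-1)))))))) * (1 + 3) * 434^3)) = 585 / 1667441832448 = 0.00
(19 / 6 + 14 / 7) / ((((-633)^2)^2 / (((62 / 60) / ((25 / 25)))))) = 961 / 28899301449780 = 0.00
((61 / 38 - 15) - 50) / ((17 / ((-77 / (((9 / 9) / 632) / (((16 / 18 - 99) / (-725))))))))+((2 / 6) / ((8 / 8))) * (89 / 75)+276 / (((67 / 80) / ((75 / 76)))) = 3513747439289 / 141207525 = 24883.57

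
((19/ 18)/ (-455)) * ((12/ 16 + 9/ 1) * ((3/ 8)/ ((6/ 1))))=-19/ 13440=-0.00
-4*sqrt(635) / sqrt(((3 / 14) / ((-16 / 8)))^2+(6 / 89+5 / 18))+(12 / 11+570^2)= 3573912 / 11 - 336*sqrt(506340491) / 44797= 324732.31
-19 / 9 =-2.11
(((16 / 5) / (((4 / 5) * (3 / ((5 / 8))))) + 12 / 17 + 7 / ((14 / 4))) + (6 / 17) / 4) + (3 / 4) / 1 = 893 / 204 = 4.38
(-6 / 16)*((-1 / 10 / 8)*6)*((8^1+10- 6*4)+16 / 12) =-21 / 160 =-0.13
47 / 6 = 7.83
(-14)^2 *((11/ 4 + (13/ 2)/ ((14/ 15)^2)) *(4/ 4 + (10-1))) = 20015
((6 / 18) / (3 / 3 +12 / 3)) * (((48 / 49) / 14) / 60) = 2 / 25725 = 0.00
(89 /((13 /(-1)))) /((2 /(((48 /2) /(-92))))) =267 /299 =0.89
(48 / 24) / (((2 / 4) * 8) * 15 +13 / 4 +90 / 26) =104 / 3469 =0.03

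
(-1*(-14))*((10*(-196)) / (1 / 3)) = -82320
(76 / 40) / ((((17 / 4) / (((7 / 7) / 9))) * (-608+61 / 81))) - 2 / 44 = -4188419 / 91979690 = -0.05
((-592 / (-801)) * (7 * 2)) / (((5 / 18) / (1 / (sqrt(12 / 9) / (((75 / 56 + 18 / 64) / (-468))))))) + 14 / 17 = 14 / 17 - 4477 * sqrt(3) / 69420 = 0.71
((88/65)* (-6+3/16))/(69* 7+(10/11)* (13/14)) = -78771/4843280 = -0.02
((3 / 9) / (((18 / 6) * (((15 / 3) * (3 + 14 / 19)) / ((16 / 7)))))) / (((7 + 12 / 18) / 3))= 304 / 57155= 0.01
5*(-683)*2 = -6830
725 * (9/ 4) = 6525/ 4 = 1631.25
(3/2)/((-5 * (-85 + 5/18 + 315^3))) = -27/2813021125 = -0.00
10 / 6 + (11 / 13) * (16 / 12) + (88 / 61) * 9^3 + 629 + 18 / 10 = 20046251 / 11895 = 1685.27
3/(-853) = -3/853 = -0.00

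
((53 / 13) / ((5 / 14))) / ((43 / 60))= 8904 / 559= 15.93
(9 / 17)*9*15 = 1215 / 17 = 71.47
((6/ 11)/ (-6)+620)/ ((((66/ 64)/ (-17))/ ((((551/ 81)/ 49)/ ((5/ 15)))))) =-681318112/ 160083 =-4256.03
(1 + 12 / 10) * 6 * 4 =264 / 5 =52.80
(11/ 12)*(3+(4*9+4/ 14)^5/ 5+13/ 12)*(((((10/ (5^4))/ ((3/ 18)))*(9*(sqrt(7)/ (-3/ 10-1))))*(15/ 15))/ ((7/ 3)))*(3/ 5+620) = -3897327844171011591*sqrt(7)/ 1911796250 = -5393545600.56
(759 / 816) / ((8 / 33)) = 8349 / 2176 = 3.84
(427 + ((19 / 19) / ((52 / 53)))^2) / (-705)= -1157417 / 1906320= -0.61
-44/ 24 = -11/ 6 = -1.83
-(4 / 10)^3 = -8 / 125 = -0.06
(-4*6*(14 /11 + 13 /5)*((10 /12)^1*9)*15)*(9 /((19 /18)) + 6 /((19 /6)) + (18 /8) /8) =-187108785 /1672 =-111907.17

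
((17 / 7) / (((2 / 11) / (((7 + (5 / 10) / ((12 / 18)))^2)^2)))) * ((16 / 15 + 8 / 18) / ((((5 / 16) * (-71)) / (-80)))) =5871746518 / 22365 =262541.76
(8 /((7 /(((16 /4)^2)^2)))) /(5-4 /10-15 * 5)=-320 /77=-4.16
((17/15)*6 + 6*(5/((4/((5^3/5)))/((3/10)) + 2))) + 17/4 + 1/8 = 17493/760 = 23.02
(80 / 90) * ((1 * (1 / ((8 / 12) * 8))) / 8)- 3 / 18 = -7 / 48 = -0.15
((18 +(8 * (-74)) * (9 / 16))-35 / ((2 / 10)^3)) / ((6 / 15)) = -11725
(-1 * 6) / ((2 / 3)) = -9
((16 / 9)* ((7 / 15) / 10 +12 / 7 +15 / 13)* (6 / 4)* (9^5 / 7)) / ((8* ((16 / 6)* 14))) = 783127521 / 3567200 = 219.54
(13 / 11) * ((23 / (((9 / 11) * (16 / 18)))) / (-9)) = -299 / 72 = -4.15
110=110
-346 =-346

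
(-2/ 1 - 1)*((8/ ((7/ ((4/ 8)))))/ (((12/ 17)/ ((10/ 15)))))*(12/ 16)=-17/ 14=-1.21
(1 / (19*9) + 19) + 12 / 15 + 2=18644 / 855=21.81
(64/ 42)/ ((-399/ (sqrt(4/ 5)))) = -0.00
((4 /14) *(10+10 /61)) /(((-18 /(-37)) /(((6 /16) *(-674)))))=-1932695 /1281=-1508.74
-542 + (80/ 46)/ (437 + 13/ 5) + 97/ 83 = -1134650953/ 2097991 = -540.83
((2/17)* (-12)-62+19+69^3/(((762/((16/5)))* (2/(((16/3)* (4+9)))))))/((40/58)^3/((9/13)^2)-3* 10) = -1018949207500971/625173749650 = -1629.87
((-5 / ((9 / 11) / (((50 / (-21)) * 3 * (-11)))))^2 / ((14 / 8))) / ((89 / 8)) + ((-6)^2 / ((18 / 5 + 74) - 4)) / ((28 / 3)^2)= 43103124437515 / 3639795264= 11842.18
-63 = -63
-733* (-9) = 6597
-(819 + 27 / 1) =-846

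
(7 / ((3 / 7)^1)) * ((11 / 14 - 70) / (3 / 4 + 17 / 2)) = -4522 / 37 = -122.22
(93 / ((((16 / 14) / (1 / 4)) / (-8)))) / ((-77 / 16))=372 / 11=33.82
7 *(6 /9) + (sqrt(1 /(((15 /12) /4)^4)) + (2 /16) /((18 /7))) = 53839 /3600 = 14.96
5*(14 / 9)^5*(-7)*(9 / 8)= -2352980 / 6561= -358.63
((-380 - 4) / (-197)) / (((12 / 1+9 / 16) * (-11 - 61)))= -256 / 118791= -0.00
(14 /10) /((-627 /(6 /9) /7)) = -98 /9405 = -0.01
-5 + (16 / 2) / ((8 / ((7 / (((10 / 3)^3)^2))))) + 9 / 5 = -3194897 / 1000000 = -3.19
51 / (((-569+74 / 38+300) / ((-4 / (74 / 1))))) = 969 / 93869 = 0.01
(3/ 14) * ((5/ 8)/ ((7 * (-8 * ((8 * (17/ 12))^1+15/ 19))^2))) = 48735/ 23958086656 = 0.00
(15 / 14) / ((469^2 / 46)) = 345 / 1539727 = 0.00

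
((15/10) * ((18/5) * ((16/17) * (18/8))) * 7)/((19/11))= 46.34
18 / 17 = 1.06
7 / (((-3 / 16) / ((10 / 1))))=-1120 / 3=-373.33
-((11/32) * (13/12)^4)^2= -0.22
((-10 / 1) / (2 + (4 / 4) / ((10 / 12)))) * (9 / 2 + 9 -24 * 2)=1725 / 16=107.81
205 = 205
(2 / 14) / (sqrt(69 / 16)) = 4 * sqrt(69) / 483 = 0.07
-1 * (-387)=387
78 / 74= 39 / 37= 1.05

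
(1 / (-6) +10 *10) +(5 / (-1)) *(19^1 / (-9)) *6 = 979 / 6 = 163.17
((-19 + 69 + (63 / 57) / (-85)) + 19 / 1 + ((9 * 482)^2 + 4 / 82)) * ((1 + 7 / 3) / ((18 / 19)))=1246054597664 / 18819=66212582.90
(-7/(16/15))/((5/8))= -21/2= -10.50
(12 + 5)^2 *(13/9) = 3757/9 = 417.44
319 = 319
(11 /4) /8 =11 /32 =0.34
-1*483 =-483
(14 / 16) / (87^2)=7 / 60552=0.00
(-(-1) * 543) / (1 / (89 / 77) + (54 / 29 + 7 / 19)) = 26628177 / 151808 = 175.41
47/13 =3.62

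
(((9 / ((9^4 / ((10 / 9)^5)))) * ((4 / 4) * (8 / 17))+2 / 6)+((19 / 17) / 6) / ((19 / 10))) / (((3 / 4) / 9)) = 1265903816 / 243931419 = 5.19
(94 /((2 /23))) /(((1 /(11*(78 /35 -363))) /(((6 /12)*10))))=-150147657 /7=-21449665.29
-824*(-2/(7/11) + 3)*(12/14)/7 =4944/343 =14.41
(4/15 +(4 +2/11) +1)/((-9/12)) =-3596/495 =-7.26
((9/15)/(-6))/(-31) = 1/310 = 0.00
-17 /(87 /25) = -4.89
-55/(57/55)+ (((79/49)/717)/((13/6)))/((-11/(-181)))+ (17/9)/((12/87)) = -45084406877/1145476332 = -39.36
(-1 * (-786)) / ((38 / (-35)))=-723.95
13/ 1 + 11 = 24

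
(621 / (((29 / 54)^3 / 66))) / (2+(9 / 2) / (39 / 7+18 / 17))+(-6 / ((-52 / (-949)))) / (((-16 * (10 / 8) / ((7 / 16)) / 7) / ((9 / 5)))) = 10866387839643279 / 109965123200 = 98816.67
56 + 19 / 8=467 / 8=58.38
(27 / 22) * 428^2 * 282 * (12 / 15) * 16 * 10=89264830464 / 11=8114984587.64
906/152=453/76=5.96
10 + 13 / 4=53 / 4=13.25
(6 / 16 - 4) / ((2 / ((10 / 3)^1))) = -145 / 24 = -6.04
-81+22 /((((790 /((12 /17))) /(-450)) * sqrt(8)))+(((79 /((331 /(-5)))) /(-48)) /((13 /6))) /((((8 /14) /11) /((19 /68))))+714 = 5927564509 /9363328 - 2970 * sqrt(2) /1343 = 629.93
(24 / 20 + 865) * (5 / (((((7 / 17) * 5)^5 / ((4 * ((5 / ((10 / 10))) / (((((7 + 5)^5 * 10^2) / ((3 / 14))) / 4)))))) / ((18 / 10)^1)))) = 6149400667 / 42353640000000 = 0.00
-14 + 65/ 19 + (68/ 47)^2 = -356153/ 41971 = -8.49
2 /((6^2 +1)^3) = 2 /50653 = 0.00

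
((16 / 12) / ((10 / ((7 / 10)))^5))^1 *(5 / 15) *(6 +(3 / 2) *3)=117649 / 15000000000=0.00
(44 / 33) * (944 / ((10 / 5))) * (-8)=-15104 / 3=-5034.67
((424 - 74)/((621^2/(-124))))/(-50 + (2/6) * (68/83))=1801100/795834477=0.00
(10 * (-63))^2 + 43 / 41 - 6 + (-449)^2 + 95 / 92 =2257530991 / 3772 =598497.08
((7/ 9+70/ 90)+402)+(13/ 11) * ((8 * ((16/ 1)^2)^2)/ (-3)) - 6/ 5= -102036994/ 495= -206135.34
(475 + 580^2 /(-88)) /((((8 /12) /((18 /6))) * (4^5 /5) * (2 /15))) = -24856875 /45056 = -551.69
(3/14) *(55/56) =165/784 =0.21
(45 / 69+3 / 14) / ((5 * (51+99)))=0.00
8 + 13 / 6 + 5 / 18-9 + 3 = 40 / 9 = 4.44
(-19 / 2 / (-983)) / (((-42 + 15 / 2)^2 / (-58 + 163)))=1330 / 1560021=0.00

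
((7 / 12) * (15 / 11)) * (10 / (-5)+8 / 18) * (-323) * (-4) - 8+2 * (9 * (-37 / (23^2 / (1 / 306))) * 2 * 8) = -1430503174 / 890307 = -1606.75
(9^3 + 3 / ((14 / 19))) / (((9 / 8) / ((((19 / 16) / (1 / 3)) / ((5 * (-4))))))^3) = -23464639 / 8064000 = -2.91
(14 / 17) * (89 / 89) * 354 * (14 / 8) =8673 / 17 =510.18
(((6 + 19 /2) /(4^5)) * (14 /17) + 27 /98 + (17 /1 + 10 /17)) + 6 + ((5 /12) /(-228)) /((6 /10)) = 10446536521 /437584896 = 23.87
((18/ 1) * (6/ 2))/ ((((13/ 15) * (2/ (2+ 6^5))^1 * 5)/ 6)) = 3780108/ 13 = 290777.54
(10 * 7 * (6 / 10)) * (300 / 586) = 6300 / 293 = 21.50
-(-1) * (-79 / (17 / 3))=-237 / 17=-13.94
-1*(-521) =521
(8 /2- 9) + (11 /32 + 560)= 17771 /32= 555.34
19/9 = 2.11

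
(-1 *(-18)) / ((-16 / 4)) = -9 / 2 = -4.50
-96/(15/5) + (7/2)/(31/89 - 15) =-84079/2608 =-32.24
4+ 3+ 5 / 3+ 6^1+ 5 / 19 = 851 / 57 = 14.93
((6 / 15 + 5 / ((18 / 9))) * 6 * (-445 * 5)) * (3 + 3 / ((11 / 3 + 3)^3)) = -186459183 / 1600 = -116536.99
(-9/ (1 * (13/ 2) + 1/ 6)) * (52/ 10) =-351/ 50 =-7.02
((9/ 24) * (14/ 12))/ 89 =7/ 1424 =0.00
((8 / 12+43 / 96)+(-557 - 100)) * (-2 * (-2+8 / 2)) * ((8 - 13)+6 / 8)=-1070405 / 96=-11150.05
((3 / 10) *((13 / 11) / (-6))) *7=-0.41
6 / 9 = 2 / 3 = 0.67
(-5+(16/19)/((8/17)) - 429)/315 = -8212/5985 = -1.37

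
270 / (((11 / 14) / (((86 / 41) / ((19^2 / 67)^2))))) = 1459284120 / 58774771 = 24.83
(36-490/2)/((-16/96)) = 1254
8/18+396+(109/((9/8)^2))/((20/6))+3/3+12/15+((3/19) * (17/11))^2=2501132066/5896935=424.14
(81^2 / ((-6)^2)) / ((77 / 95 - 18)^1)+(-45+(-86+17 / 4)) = -448593 / 3266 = -137.35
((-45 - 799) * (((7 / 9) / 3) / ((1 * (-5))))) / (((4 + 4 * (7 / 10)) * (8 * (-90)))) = -1477 / 165240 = -0.01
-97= -97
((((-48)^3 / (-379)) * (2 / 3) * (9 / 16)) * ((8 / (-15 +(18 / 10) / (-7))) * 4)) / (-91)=1105920 / 438503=2.52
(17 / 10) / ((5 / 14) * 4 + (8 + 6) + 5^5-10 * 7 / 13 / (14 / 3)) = 0.00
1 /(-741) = -1 /741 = -0.00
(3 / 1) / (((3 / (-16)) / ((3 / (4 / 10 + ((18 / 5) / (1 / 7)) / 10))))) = -16.44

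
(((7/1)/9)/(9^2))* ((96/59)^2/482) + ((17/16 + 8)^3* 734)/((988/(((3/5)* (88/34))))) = 858.69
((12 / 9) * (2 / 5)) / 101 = 8 / 1515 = 0.01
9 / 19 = 0.47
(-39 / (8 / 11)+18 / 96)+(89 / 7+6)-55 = -10049 / 112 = -89.72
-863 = -863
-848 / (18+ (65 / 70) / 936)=-47.11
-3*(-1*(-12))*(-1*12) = 432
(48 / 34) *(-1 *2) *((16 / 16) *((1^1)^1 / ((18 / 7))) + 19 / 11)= -3352 / 561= -5.98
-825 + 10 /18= -7420 /9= -824.44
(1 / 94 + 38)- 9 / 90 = 8909 / 235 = 37.91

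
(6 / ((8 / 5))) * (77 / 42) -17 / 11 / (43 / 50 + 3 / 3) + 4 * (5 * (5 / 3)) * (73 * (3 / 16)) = 3783415 / 8184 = 462.29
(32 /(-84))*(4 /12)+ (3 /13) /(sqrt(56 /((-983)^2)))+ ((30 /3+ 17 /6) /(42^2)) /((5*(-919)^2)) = -115825507 /912125880+ 2949*sqrt(14) /364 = 30.19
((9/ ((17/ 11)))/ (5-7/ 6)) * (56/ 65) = 33264/ 25415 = 1.31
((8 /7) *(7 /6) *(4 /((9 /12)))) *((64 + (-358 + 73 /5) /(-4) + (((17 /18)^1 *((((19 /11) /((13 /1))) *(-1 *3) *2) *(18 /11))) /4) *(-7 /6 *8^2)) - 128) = 2508304 /7865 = 318.92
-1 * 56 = -56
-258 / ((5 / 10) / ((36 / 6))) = -3096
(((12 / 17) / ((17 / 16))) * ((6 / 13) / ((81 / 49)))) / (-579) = -6272 / 19577727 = -0.00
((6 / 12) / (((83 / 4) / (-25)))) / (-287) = 50 / 23821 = 0.00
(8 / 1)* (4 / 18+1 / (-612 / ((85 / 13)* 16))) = 0.41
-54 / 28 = -27 / 14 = -1.93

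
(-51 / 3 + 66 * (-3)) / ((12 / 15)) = -1075 / 4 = -268.75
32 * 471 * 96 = 1446912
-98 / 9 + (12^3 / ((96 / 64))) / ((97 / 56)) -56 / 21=568774 / 873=651.52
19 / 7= 2.71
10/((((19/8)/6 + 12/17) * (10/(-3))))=-2448/899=-2.72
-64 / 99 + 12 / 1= 11.35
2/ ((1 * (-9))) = -2/ 9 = -0.22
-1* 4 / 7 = -0.57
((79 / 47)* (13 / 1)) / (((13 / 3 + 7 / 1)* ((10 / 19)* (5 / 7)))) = 409773 / 79900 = 5.13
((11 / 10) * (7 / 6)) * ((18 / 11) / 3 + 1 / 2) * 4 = 5.37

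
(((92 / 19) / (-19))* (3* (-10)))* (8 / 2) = 11040 / 361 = 30.58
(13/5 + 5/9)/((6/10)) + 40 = 1222/27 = 45.26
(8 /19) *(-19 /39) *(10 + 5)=-40 /13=-3.08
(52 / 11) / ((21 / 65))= 3380 / 231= 14.63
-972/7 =-138.86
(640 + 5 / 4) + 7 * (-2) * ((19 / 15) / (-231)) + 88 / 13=16681991 / 25740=648.10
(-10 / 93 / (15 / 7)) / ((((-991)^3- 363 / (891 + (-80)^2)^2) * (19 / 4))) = 1488443068 / 137126998000192924557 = 0.00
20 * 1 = 20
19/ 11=1.73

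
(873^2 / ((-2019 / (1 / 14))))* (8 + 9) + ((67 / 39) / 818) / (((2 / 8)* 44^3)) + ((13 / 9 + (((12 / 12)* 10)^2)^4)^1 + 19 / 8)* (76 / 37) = 72973125444390797318971 / 355264679401632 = 205404954.88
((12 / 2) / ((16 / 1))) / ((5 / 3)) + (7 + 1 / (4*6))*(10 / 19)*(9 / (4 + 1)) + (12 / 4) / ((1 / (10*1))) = 28041 / 760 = 36.90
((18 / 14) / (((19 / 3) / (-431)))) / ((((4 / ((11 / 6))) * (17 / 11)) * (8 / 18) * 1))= -4224231 / 72352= -58.38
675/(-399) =-225/133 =-1.69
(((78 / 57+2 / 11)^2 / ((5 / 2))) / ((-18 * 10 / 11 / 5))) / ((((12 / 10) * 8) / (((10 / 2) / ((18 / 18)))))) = -1215 / 7942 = -0.15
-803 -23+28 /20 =-4123 /5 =-824.60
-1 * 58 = -58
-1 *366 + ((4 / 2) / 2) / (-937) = -342943 / 937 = -366.00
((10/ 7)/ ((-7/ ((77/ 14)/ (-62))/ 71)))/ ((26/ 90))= 175725/ 39494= 4.45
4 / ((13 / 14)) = 56 / 13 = 4.31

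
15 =15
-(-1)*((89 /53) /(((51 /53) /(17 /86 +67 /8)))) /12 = 87487 /70176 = 1.25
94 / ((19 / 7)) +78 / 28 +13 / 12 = 61447 / 1596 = 38.50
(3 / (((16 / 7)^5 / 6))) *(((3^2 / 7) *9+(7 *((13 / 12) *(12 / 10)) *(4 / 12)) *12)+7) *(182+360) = 2816754759 / 327680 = 8596.05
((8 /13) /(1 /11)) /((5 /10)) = 13.54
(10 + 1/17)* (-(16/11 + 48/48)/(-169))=4617/31603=0.15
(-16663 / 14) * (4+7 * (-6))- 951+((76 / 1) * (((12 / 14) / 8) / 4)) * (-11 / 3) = 1239551 / 28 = 44269.68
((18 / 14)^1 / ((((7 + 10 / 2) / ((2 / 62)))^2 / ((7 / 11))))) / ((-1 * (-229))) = 1 / 38732144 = 0.00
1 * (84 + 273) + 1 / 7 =2500 / 7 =357.14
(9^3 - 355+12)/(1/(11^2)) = 46706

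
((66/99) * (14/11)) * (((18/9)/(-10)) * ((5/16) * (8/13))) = -14/429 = -0.03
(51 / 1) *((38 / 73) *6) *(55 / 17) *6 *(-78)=-17606160 / 73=-241180.27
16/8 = 2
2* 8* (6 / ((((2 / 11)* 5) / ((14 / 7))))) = 1056 / 5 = 211.20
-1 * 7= -7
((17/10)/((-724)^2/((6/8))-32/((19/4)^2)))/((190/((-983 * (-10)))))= 952527/7569086080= 0.00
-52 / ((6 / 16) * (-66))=208 / 99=2.10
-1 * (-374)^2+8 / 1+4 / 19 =-139867.79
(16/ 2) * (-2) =-16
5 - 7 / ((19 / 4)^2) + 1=2054 / 361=5.69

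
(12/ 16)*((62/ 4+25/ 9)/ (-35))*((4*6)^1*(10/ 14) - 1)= -5311/ 840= -6.32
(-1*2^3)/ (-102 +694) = -1/ 74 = -0.01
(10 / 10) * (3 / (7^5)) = 3 / 16807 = 0.00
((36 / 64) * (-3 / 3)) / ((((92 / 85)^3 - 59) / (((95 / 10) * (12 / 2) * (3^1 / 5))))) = 63009225 / 189091664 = 0.33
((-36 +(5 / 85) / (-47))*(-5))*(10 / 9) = 1438250 / 7191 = 200.01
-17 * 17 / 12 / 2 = -289 / 24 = -12.04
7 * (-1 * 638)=-4466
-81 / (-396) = 9 / 44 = 0.20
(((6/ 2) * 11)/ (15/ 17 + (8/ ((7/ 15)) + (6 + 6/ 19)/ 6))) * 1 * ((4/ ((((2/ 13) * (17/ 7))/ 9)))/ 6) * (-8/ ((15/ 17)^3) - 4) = -7029954932/ 16175625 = -434.60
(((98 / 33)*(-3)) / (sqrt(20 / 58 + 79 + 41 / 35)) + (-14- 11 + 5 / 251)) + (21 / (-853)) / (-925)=-4947181479 / 198045275- 49*sqrt(20737465) / 224741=-25.97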